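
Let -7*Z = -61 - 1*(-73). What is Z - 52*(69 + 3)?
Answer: -26220/7 ≈ -3745.7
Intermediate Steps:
Z = -12/7 (Z = -(-61 - 1*(-73))/7 = -(-61 + 73)/7 = -1/7*12 = -12/7 ≈ -1.7143)
Z - 52*(69 + 3) = -12/7 - 52*(69 + 3) = -12/7 - 52*72 = -12/7 - 3744 = -26220/7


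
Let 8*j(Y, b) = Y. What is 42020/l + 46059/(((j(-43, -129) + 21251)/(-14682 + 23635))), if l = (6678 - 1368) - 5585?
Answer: 1090986388/56655 ≈ 19257.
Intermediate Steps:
j(Y, b) = Y/8
l = -275 (l = 5310 - 5585 = -275)
42020/l + 46059/(((j(-43, -129) + 21251)/(-14682 + 23635))) = 42020/(-275) + 46059/((((⅛)*(-43) + 21251)/(-14682 + 23635))) = 42020*(-1/275) + 46059/(((-43/8 + 21251)/8953)) = -764/5 + 46059/(((169965/8)*(1/8953))) = -764/5 + 46059/(169965/71624) = -764/5 + 46059*(71624/169965) = -764/5 + 1099643272/56655 = 1090986388/56655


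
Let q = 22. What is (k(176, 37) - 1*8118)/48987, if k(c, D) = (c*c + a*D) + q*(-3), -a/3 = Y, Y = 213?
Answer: -851/48987 ≈ -0.017372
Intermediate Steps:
a = -639 (a = -3*213 = -639)
k(c, D) = -66 + c² - 639*D (k(c, D) = (c*c - 639*D) + 22*(-3) = (c² - 639*D) - 66 = -66 + c² - 639*D)
(k(176, 37) - 1*8118)/48987 = ((-66 + 176² - 639*37) - 1*8118)/48987 = ((-66 + 30976 - 23643) - 8118)*(1/48987) = (7267 - 8118)*(1/48987) = -851*1/48987 = -851/48987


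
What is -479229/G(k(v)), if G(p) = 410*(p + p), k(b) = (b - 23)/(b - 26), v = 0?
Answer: -6229977/9430 ≈ -660.66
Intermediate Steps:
k(b) = (-23 + b)/(-26 + b)
G(p) = 820*p (G(p) = 410*(2*p) = 820*p)
-479229/G(k(v)) = -479229*(-26 + 0)/(820*(-23 + 0)) = -479229/(820*(-23/(-26))) = -479229/(820*(-1/26*(-23))) = -479229/(820*(23/26)) = -479229/9430/13 = -479229*13/9430 = -6229977/9430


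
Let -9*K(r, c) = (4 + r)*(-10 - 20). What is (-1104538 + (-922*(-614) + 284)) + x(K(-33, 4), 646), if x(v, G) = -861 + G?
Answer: -538361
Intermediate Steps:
K(r, c) = 40/3 + 10*r/3 (K(r, c) = -(4 + r)*(-10 - 20)/9 = -(4 + r)*(-30)/9 = -(-120 - 30*r)/9 = 40/3 + 10*r/3)
(-1104538 + (-922*(-614) + 284)) + x(K(-33, 4), 646) = (-1104538 + (-922*(-614) + 284)) + (-861 + 646) = (-1104538 + (566108 + 284)) - 215 = (-1104538 + 566392) - 215 = -538146 - 215 = -538361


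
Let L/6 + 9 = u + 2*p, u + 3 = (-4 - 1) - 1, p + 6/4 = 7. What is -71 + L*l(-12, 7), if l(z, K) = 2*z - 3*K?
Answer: 1819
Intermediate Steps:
p = 11/2 (p = -3/2 + 7 = 11/2 ≈ 5.5000)
l(z, K) = -3*K + 2*z
u = -9 (u = -3 + ((-4 - 1) - 1) = -3 + (-5 - 1) = -3 - 6 = -9)
L = -42 (L = -54 + 6*(-9 + 2*(11/2)) = -54 + 6*(-9 + 11) = -54 + 6*2 = -54 + 12 = -42)
-71 + L*l(-12, 7) = -71 - 42*(-3*7 + 2*(-12)) = -71 - 42*(-21 - 24) = -71 - 42*(-45) = -71 + 1890 = 1819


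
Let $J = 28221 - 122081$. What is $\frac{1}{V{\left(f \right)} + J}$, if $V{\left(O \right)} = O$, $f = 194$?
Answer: $- \frac{1}{93666} \approx -1.0676 \cdot 10^{-5}$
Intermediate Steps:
$J = -93860$
$\frac{1}{V{\left(f \right)} + J} = \frac{1}{194 - 93860} = \frac{1}{-93666} = - \frac{1}{93666}$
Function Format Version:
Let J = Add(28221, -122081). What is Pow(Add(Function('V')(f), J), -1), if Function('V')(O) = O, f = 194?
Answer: Rational(-1, 93666) ≈ -1.0676e-5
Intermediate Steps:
J = -93860
Pow(Add(Function('V')(f), J), -1) = Pow(Add(194, -93860), -1) = Pow(-93666, -1) = Rational(-1, 93666)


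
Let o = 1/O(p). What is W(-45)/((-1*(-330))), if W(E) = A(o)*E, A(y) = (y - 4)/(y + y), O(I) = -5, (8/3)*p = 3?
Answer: -63/44 ≈ -1.4318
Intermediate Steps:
p = 9/8 (p = (3/8)*3 = 9/8 ≈ 1.1250)
o = -⅕ (o = 1/(-5) = -⅕ ≈ -0.20000)
A(y) = (-4 + y)/(2*y) (A(y) = (-4 + y)/((2*y)) = (-4 + y)*(1/(2*y)) = (-4 + y)/(2*y))
W(E) = 21*E/2 (W(E) = ((-4 - ⅕)/(2*(-⅕)))*E = ((½)*(-5)*(-21/5))*E = 21*E/2)
W(-45)/((-1*(-330))) = ((21/2)*(-45))/((-1*(-330))) = -945/2/330 = -945/2*1/330 = -63/44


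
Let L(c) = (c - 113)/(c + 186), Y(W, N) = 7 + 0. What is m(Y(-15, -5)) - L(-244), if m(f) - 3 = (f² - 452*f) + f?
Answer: -180447/58 ≈ -3111.2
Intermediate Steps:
Y(W, N) = 7
L(c) = (-113 + c)/(186 + c)
m(f) = 3 + f² - 451*f (m(f) = 3 + ((f² - 452*f) + f) = 3 + (f² - 451*f) = 3 + f² - 451*f)
m(Y(-15, -5)) - L(-244) = (3 + 7² - 451*7) - (-113 - 244)/(186 - 244) = (3 + 49 - 3157) - (-357)/(-58) = -3105 - (-1)*(-357)/58 = -3105 - 1*357/58 = -3105 - 357/58 = -180447/58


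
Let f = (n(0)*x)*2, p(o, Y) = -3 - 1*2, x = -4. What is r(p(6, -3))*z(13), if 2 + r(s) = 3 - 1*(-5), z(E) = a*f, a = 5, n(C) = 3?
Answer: -720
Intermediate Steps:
p(o, Y) = -5 (p(o, Y) = -3 - 2 = -5)
f = -24 (f = (3*(-4))*2 = -12*2 = -24)
z(E) = -120 (z(E) = 5*(-24) = -120)
r(s) = 6 (r(s) = -2 + (3 - 1*(-5)) = -2 + (3 + 5) = -2 + 8 = 6)
r(p(6, -3))*z(13) = 6*(-120) = -720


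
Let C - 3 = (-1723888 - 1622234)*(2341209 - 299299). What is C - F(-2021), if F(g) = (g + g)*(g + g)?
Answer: -6832496310781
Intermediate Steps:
F(g) = 4*g² (F(g) = (2*g)*(2*g) = 4*g²)
C = -6832479973017 (C = 3 + (-1723888 - 1622234)*(2341209 - 299299) = 3 - 3346122*2041910 = 3 - 6832479973020 = -6832479973017)
C - F(-2021) = -6832479973017 - 4*(-2021)² = -6832479973017 - 4*4084441 = -6832479973017 - 1*16337764 = -6832479973017 - 16337764 = -6832496310781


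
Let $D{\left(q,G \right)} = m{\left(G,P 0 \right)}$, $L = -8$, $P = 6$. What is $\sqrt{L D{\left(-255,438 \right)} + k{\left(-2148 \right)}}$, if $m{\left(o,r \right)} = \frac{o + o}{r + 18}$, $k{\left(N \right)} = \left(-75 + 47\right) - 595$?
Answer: $\frac{i \sqrt{9111}}{3} \approx 31.817 i$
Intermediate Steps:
$k{\left(N \right)} = -623$ ($k{\left(N \right)} = -28 - 595 = -623$)
$m{\left(o,r \right)} = \frac{2 o}{18 + r}$
$D{\left(q,G \right)} = \frac{G}{9}$ ($D{\left(q,G \right)} = \frac{2 G}{18 + 6 \cdot 0} = \frac{2 G}{18 + 0} = \frac{2 G}{18} = 2 G \frac{1}{18} = \frac{G}{9}$)
$\sqrt{L D{\left(-255,438 \right)} + k{\left(-2148 \right)}} = \sqrt{- 8 \cdot \frac{1}{9} \cdot 438 - 623} = \sqrt{\left(-8\right) \frac{146}{3} - 623} = \sqrt{- \frac{1168}{3} - 623} = \sqrt{- \frac{3037}{3}} = \frac{i \sqrt{9111}}{3}$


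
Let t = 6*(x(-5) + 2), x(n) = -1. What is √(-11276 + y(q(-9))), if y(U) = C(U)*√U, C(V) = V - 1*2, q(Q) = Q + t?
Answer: √(-11276 - 5*I*√3) ≈ 0.0408 - 106.19*I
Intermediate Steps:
t = 6 (t = 6*(-1 + 2) = 6*1 = 6)
q(Q) = 6 + Q (q(Q) = Q + 6 = 6 + Q)
C(V) = -2 + V (C(V) = V - 2 = -2 + V)
y(U) = √U*(-2 + U) (y(U) = (-2 + U)*√U = √U*(-2 + U))
√(-11276 + y(q(-9))) = √(-11276 + √(6 - 9)*(-2 + (6 - 9))) = √(-11276 + √(-3)*(-2 - 3)) = √(-11276 + (I*√3)*(-5)) = √(-11276 - 5*I*√3)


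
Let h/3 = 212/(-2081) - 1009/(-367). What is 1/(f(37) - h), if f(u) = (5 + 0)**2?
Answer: 763727/13027400 ≈ 0.058625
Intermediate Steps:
f(u) = 25 (f(u) = 5**2 = 25)
h = 6065775/763727 (h = 3*(212/(-2081) - 1009/(-367)) = 3*(212*(-1/2081) - 1009*(-1/367)) = 3*(-212/2081 + 1009/367) = 3*(2021925/763727) = 6065775/763727 ≈ 7.9423)
1/(f(37) - h) = 1/(25 - 1*6065775/763727) = 1/(25 - 6065775/763727) = 1/(13027400/763727) = 763727/13027400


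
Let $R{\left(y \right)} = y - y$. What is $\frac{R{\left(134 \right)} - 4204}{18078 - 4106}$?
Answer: $- \frac{1051}{3493} \approx -0.30089$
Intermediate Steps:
$R{\left(y \right)} = 0$
$\frac{R{\left(134 \right)} - 4204}{18078 - 4106} = \frac{0 - 4204}{18078 - 4106} = - \frac{4204}{13972} = \left(-4204\right) \frac{1}{13972} = - \frac{1051}{3493}$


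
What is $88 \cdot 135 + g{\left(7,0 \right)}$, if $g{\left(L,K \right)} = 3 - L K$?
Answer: $11883$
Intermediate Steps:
$g{\left(L,K \right)} = 3 - K L$
$88 \cdot 135 + g{\left(7,0 \right)} = 88 \cdot 135 + \left(3 - 0 \cdot 7\right) = 11880 + \left(3 + 0\right) = 11880 + 3 = 11883$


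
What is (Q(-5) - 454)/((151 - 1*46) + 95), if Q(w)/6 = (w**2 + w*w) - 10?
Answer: -107/100 ≈ -1.0700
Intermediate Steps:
Q(w) = -60 + 12*w**2 (Q(w) = 6*((w**2 + w*w) - 10) = 6*((w**2 + w**2) - 10) = 6*(2*w**2 - 10) = 6*(-10 + 2*w**2) = -60 + 12*w**2)
(Q(-5) - 454)/((151 - 1*46) + 95) = ((-60 + 12*(-5)**2) - 454)/((151 - 1*46) + 95) = ((-60 + 12*25) - 454)/((151 - 46) + 95) = ((-60 + 300) - 454)/(105 + 95) = (240 - 454)/200 = -214*1/200 = -107/100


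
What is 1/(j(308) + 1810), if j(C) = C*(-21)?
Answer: -1/4658 ≈ -0.00021468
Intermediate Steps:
j(C) = -21*C
1/(j(308) + 1810) = 1/(-21*308 + 1810) = 1/(-6468 + 1810) = 1/(-4658) = -1/4658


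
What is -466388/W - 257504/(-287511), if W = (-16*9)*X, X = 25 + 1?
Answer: 865742149/6900264 ≈ 125.47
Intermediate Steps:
X = 26
W = -3744 (W = -16*9*26 = -144*26 = -3744)
-466388/W - 257504/(-287511) = -466388/(-3744) - 257504/(-287511) = -466388*(-1/3744) - 257504*(-1/287511) = 8969/72 + 257504/287511 = 865742149/6900264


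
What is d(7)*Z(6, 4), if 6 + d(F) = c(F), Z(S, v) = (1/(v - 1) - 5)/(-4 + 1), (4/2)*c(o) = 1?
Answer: -77/9 ≈ -8.5556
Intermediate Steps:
c(o) = 1/2 (c(o) = (1/2)*1 = 1/2)
Z(S, v) = 5/3 - 1/(3*(-1 + v)) (Z(S, v) = (1/(-1 + v) - 5)/(-3) = (-5 + 1/(-1 + v))*(-1/3) = 5/3 - 1/(3*(-1 + v)))
d(F) = -11/2 (d(F) = -6 + 1/2 = -11/2)
d(7)*Z(6, 4) = -11*(-6 + 5*4)/(6*(-1 + 4)) = -11*(-6 + 20)/(6*3) = -11*14/(6*3) = -11/2*14/9 = -77/9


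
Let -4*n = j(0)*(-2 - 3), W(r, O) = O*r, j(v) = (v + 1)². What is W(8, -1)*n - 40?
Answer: -50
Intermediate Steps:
j(v) = (1 + v)²
n = 5/4 (n = -(1 + 0)²*(-2 - 3)/4 = -1²*(-5)/4 = -(-5)/4 = -¼*(-5) = 5/4 ≈ 1.2500)
W(8, -1)*n - 40 = -1*8*(5/4) - 40 = -8*5/4 - 40 = -10 - 40 = -50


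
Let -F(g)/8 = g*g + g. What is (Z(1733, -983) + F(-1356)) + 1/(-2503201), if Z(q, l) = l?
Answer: -36797112273624/2503201 ≈ -1.4700e+7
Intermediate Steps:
F(g) = -8*g - 8*g² (F(g) = -8*(g*g + g) = -8*(g² + g) = -8*(g + g²) = -8*g - 8*g²)
(Z(1733, -983) + F(-1356)) + 1/(-2503201) = (-983 - 8*(-1356)*(1 - 1356)) + 1/(-2503201) = (-983 - 8*(-1356)*(-1355)) - 1/2503201 = (-983 - 14699040) - 1/2503201 = -14700023 - 1/2503201 = -36797112273624/2503201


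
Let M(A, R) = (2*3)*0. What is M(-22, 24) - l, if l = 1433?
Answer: -1433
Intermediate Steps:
M(A, R) = 0 (M(A, R) = 6*0 = 0)
M(-22, 24) - l = 0 - 1*1433 = 0 - 1433 = -1433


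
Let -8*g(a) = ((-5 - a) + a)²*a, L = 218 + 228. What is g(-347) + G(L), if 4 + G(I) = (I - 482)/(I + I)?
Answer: 1927317/1784 ≈ 1080.3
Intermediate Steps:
L = 446
g(a) = -25*a/8 (g(a) = -((-5 - a) + a)²*a/8 = -(-5)²*a/8 = -25*a/8)
G(I) = -4 + (-482 + I)/(2*I) (G(I) = -4 + (I - 482)/(I + I) = -4 + (-482 + I)/((2*I)) = -4 + (-482 + I)*(1/(2*I)) = -4 + (-482 + I)/(2*I))
g(-347) + G(L) = -25/8*(-347) + (-7/2 - 241/446) = 8675/8 + (-7/2 - 241*1/446) = 8675/8 + (-7/2 - 241/446) = 8675/8 - 901/223 = 1927317/1784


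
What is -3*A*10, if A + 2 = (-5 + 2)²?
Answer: -210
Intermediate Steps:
A = 7 (A = -2 + (-5 + 2)² = -2 + (-3)² = -2 + 9 = 7)
-3*A*10 = -3*7*10 = -21*10 = -210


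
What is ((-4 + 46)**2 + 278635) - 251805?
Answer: 28594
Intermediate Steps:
((-4 + 46)**2 + 278635) - 251805 = (42**2 + 278635) - 251805 = (1764 + 278635) - 251805 = 280399 - 251805 = 28594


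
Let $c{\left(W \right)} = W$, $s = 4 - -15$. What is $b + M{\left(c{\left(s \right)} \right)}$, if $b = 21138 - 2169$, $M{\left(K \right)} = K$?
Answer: $18988$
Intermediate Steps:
$s = 19$ ($s = 4 + 15 = 19$)
$b = 18969$ ($b = 21138 - 2169 = 18969$)
$b + M{\left(c{\left(s \right)} \right)} = 18969 + 19 = 18988$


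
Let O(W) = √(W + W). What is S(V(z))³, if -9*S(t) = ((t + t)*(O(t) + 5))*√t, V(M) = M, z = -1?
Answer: -760*I/729 + 584*√2/729 ≈ 1.1329 - 1.0425*I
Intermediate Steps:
O(W) = √2*√W (O(W) = √(2*W) = √2*√W)
S(t) = -2*t^(3/2)*(5 + √2*√t)/9 (S(t) = -(t + t)*(√2*√t + 5)*√t/9 = -(2*t)*(5 + √2*√t)*√t/9 = -2*t*(5 + √2*√t)*√t/9 = -2*t^(3/2)*(5 + √2*√t)/9)
S(V(z))³ = (-(-10)*I/9 - 2/9*√2*(-1)²)³ = (-(-10)*I/9 - 2/9*√2*1)³ = (10*I/9 - 2*√2/9)³ = (-2*√2/9 + 10*I/9)³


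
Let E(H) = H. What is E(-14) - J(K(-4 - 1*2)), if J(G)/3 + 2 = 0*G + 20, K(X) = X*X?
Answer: -68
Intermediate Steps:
K(X) = X**2
J(G) = 54 (J(G) = -6 + 3*(0*G + 20) = -6 + 3*(0 + 20) = -6 + 3*20 = -6 + 60 = 54)
E(-14) - J(K(-4 - 1*2)) = -14 - 1*54 = -14 - 54 = -68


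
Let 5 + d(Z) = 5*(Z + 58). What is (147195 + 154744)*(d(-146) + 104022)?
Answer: 31273935803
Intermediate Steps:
d(Z) = 285 + 5*Z (d(Z) = -5 + 5*(Z + 58) = -5 + 5*(58 + Z) = -5 + (290 + 5*Z) = 285 + 5*Z)
(147195 + 154744)*(d(-146) + 104022) = (147195 + 154744)*((285 + 5*(-146)) + 104022) = 301939*((285 - 730) + 104022) = 301939*(-445 + 104022) = 301939*103577 = 31273935803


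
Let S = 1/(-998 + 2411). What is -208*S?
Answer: -208/1413 ≈ -0.14720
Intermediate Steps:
S = 1/1413 ≈ 0.00070771
-208*S = -208*1/1413 = -208/1413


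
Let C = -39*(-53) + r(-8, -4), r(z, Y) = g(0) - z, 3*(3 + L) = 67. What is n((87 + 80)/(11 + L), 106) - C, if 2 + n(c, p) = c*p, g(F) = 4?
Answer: -136265/91 ≈ -1497.4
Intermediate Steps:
L = 58/3 (L = -3 + (1/3)*67 = -3 + 67/3 = 58/3 ≈ 19.333)
r(z, Y) = 4 - z
n(c, p) = -2 + c*p
C = 2079 (C = -39*(-53) + (4 - 1*(-8)) = 2067 + (4 + 8) = 2067 + 12 = 2079)
n((87 + 80)/(11 + L), 106) - C = (-2 + ((87 + 80)/(11 + 58/3))*106) - 1*2079 = (-2 + (167/(91/3))*106) - 2079 = (-2 + (167*(3/91))*106) - 2079 = (-2 + (501/91)*106) - 2079 = (-2 + 53106/91) - 2079 = 52924/91 - 2079 = -136265/91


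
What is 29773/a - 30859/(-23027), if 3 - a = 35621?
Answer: 413552991/820175686 ≈ 0.50422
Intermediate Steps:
a = -35618 (a = 3 - 1*35621 = 3 - 35621 = -35618)
29773/a - 30859/(-23027) = 29773/(-35618) - 30859/(-23027) = 29773*(-1/35618) - 30859*(-1/23027) = -29773/35618 + 30859/23027 = 413552991/820175686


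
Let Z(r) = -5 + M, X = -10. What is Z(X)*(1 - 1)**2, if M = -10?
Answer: 0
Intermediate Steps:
Z(r) = -15 (Z(r) = -5 - 10 = -15)
Z(X)*(1 - 1)**2 = -15*(1 - 1)**2 = -15*0**2 = -15*0 = 0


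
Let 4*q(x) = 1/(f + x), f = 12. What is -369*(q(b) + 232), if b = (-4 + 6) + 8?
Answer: -7533873/88 ≈ -85612.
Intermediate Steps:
b = 10 (b = 2 + 8 = 10)
q(x) = 1/(4*(12 + x))
-369*(q(b) + 232) = -369*(1/(4*(12 + 10)) + 232) = -369*((¼)/22 + 232) = -369*((¼)*(1/22) + 232) = -369*(1/88 + 232) = -369*20417/88 = -7533873/88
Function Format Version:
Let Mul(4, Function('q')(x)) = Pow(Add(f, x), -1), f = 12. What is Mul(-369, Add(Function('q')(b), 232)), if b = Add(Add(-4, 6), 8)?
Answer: Rational(-7533873, 88) ≈ -85612.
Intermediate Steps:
b = 10 (b = Add(2, 8) = 10)
Function('q')(x) = Mul(Rational(1, 4), Pow(Add(12, x), -1))
Mul(-369, Add(Function('q')(b), 232)) = Mul(-369, Add(Mul(Rational(1, 4), Pow(Add(12, 10), -1)), 232)) = Mul(-369, Add(Mul(Rational(1, 4), Pow(22, -1)), 232)) = Mul(-369, Add(Mul(Rational(1, 4), Rational(1, 22)), 232)) = Mul(-369, Add(Rational(1, 88), 232)) = Mul(-369, Rational(20417, 88)) = Rational(-7533873, 88)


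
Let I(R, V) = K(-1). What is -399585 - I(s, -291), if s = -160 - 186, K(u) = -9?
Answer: -399576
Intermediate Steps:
s = -346
I(R, V) = -9
-399585 - I(s, -291) = -399585 - 1*(-9) = -399585 + 9 = -399576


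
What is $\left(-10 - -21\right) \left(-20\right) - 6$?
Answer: $-226$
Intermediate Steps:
$\left(-10 - -21\right) \left(-20\right) - 6 = \left(-10 + 21\right) \left(-20\right) - 6 = 11 \left(-20\right) - 6 = -220 - 6 = -226$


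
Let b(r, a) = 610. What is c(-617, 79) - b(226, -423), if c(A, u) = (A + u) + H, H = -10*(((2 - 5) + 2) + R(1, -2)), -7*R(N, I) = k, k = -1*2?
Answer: -7986/7 ≈ -1140.9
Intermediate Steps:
k = -2
R(N, I) = 2/7 (R(N, I) = -⅐*(-2) = 2/7)
H = 50/7 (H = -10*(((2 - 5) + 2) + 2/7) = -10*((-3 + 2) + 2/7) = -10*(-1 + 2/7) = -10*(-5/7) = 50/7 ≈ 7.1429)
c(A, u) = 50/7 + A + u (c(A, u) = (A + u) + 50/7 = 50/7 + A + u)
c(-617, 79) - b(226, -423) = (50/7 - 617 + 79) - 1*610 = -3716/7 - 610 = -7986/7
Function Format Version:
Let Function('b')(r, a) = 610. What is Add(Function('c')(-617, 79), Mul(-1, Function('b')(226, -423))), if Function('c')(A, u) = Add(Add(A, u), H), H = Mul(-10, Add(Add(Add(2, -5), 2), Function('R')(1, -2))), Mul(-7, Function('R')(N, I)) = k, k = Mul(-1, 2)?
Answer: Rational(-7986, 7) ≈ -1140.9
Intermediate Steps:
k = -2
Function('R')(N, I) = Rational(2, 7) (Function('R')(N, I) = Mul(Rational(-1, 7), -2) = Rational(2, 7))
H = Rational(50, 7) (H = Mul(-10, Add(Add(Add(2, -5), 2), Rational(2, 7))) = Mul(-10, Add(Add(-3, 2), Rational(2, 7))) = Mul(-10, Add(-1, Rational(2, 7))) = Mul(-10, Rational(-5, 7)) = Rational(50, 7) ≈ 7.1429)
Function('c')(A, u) = Add(Rational(50, 7), A, u) (Function('c')(A, u) = Add(Add(A, u), Rational(50, 7)) = Add(Rational(50, 7), A, u))
Add(Function('c')(-617, 79), Mul(-1, Function('b')(226, -423))) = Add(Add(Rational(50, 7), -617, 79), Mul(-1, 610)) = Add(Rational(-3716, 7), -610) = Rational(-7986, 7)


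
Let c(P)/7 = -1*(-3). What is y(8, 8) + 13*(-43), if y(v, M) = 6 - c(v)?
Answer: -574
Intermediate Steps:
c(P) = 21 (c(P) = 7*(-1*(-3)) = 7*3 = 21)
y(v, M) = -15 (y(v, M) = 6 - 1*21 = 6 - 21 = -15)
y(8, 8) + 13*(-43) = -15 + 13*(-43) = -15 - 559 = -574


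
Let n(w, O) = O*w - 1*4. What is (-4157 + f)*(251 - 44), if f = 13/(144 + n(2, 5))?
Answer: -43024053/50 ≈ -8.6048e+5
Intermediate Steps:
n(w, O) = -4 + O*w (n(w, O) = O*w - 4 = -4 + O*w)
f = 13/150 (f = 13/(144 + (-4 + 5*2)) = 13/(144 + (-4 + 10)) = 13/(144 + 6) = 13/150 ≈ 0.086667)
(-4157 + f)*(251 - 44) = (-4157 + 13/150)*(251 - 44) = -623537/150*207 = -43024053/50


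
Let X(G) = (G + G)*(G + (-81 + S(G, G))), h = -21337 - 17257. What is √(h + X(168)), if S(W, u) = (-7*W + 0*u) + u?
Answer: 5*I*√13922 ≈ 589.96*I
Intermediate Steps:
h = -38594
S(W, u) = u - 7*W (S(W, u) = (-7*W + 0) + u = -7*W + u = u - 7*W)
X(G) = 2*G*(-81 - 5*G) (X(G) = (G + G)*(G + (-81 + (G - 7*G))) = (2*G)*(G + (-81 - 6*G)) = (2*G)*(-81 - 5*G) = 2*G*(-81 - 5*G))
√(h + X(168)) = √(-38594 + 2*168*(-81 - 5*168)) = √(-38594 + 2*168*(-81 - 840)) = √(-38594 + 2*168*(-921)) = √(-38594 - 309456) = √(-348050) = 5*I*√13922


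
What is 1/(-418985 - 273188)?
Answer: -1/692173 ≈ -1.4447e-6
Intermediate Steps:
1/(-418985 - 273188) = 1/(-692173) = -1/692173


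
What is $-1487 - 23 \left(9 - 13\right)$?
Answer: $-1395$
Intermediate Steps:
$-1487 - 23 \left(9 - 13\right) = -1487 - -92 = -1487 + 92 = -1395$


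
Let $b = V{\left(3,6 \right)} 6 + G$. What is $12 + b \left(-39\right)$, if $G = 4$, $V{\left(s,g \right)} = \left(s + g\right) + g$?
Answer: $-3654$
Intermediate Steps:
$V{\left(s,g \right)} = s + 2 g$ ($V{\left(s,g \right)} = \left(g + s\right) + g = s + 2 g$)
$b = 94$ ($b = \left(3 + 2 \cdot 6\right) 6 + 4 = \left(3 + 12\right) 6 + 4 = 15 \cdot 6 + 4 = 90 + 4 = 94$)
$12 + b \left(-39\right) = 12 + 94 \left(-39\right) = 12 - 3666 = -3654$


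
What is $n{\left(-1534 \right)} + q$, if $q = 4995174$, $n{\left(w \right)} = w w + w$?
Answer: $7346796$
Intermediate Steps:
$n{\left(w \right)} = w + w^{2}$ ($n{\left(w \right)} = w^{2} + w = w + w^{2}$)
$n{\left(-1534 \right)} + q = - 1534 \left(1 - 1534\right) + 4995174 = \left(-1534\right) \left(-1533\right) + 4995174 = 2351622 + 4995174 = 7346796$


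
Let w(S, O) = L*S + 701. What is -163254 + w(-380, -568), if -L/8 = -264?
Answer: -965113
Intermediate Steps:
L = 2112 (L = -8*(-264) = 2112)
w(S, O) = 701 + 2112*S (w(S, O) = 2112*S + 701 = 701 + 2112*S)
-163254 + w(-380, -568) = -163254 + (701 + 2112*(-380)) = -163254 + (701 - 802560) = -163254 - 801859 = -965113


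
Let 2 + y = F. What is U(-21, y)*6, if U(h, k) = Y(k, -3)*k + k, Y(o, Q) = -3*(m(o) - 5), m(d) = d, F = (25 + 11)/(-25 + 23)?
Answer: -9120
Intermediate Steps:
F = -18 (F = 36/(-2) = 36*(-½) = -18)
Y(o, Q) = 15 - 3*o (Y(o, Q) = -3*(o - 5) = -3*(-5 + o) = 15 - 3*o)
y = -20 (y = -2 - 18 = -20)
U(h, k) = k + k*(15 - 3*k) (U(h, k) = (15 - 3*k)*k + k = k*(15 - 3*k) + k = k + k*(15 - 3*k))
U(-21, y)*6 = -20*(16 - 3*(-20))*6 = -20*(16 + 60)*6 = -20*76*6 = -1520*6 = -9120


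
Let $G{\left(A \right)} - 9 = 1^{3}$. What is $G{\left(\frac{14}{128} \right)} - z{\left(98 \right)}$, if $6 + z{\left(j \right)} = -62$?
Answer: $78$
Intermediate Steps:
$z{\left(j \right)} = -68$ ($z{\left(j \right)} = -6 - 62 = -68$)
$G{\left(A \right)} = 10$ ($G{\left(A \right)} = 9 + 1^{3} = 9 + 1 = 10$)
$G{\left(\frac{14}{128} \right)} - z{\left(98 \right)} = 10 - -68 = 10 + 68 = 78$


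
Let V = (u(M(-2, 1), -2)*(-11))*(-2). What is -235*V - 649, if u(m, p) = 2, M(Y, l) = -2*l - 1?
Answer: -10989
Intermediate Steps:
M(Y, l) = -1 - 2*l
V = 44 (V = (2*(-11))*(-2) = -22*(-2) = 44)
-235*V - 649 = -235*44 - 649 = -10340 - 649 = -10989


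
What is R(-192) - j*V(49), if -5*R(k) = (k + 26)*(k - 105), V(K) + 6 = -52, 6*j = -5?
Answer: -148631/15 ≈ -9908.7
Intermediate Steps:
j = -5/6 (j = (1/6)*(-5) = -5/6 ≈ -0.83333)
V(K) = -58 (V(K) = -6 - 52 = -58)
R(k) = -(-105 + k)*(26 + k)/5 (R(k) = -(k + 26)*(k - 105)/5 = -(26 + k)*(-105 + k)/5 = -(-105 + k)*(26 + k)/5)
R(-192) - j*V(49) = (546 - 1/5*(-192)**2 + (79/5)*(-192)) - (-5)*(-58)/6 = (546 - 1/5*36864 - 15168/5) - 1*145/3 = (546 - 36864/5 - 15168/5) - 145/3 = -49302/5 - 145/3 = -148631/15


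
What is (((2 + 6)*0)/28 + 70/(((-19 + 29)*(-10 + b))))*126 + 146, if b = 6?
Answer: -149/2 ≈ -74.500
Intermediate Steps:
(((2 + 6)*0)/28 + 70/(((-19 + 29)*(-10 + b))))*126 + 146 = (((2 + 6)*0)/28 + 70/(((-19 + 29)*(-10 + 6))))*126 + 146 = ((8*0)*(1/28) + 70/((10*(-4))))*126 + 146 = (0*(1/28) + 70/(-40))*126 + 146 = (0 + 70*(-1/40))*126 + 146 = (0 - 7/4)*126 + 146 = -7/4*126 + 146 = -441/2 + 146 = -149/2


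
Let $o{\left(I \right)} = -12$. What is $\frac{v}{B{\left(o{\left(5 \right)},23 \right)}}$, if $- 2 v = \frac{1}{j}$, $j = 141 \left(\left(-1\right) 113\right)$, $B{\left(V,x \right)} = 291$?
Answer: $\frac{1}{9273006} \approx 1.0784 \cdot 10^{-7}$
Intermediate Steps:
$j = -15933$ ($j = 141 \left(-113\right) = -15933$)
$v = \frac{1}{31866}$ ($v = - \frac{1}{2 \left(-15933\right)} = \left(- \frac{1}{2}\right) \left(- \frac{1}{15933}\right) = \frac{1}{31866} \approx 3.1381 \cdot 10^{-5}$)
$\frac{v}{B{\left(o{\left(5 \right)},23 \right)}} = \frac{1}{31866 \cdot 291} = \frac{1}{31866} \cdot \frac{1}{291} = \frac{1}{9273006}$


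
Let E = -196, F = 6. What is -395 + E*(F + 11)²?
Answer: -57039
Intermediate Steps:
-395 + E*(F + 11)² = -395 - 196*(6 + 11)² = -395 - 196*17² = -395 - 196*289 = -395 - 56644 = -57039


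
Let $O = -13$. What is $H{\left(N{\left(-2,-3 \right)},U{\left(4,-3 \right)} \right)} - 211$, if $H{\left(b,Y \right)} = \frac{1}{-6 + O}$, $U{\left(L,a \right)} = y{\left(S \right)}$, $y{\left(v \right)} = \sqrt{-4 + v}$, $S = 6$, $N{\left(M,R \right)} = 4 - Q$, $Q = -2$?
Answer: $- \frac{4010}{19} \approx -211.05$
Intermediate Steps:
$N{\left(M,R \right)} = 6$ ($N{\left(M,R \right)} = 4 - -2 = 4 + 2 = 6$)
$U{\left(L,a \right)} = \sqrt{2}$ ($U{\left(L,a \right)} = \sqrt{-4 + 6} = \sqrt{2}$)
$H{\left(b,Y \right)} = - \frac{1}{19}$ ($H{\left(b,Y \right)} = \frac{1}{-6 - 13} = \frac{1}{-19} = - \frac{1}{19}$)
$H{\left(N{\left(-2,-3 \right)},U{\left(4,-3 \right)} \right)} - 211 = - \frac{1}{19} - 211 = - \frac{4010}{19}$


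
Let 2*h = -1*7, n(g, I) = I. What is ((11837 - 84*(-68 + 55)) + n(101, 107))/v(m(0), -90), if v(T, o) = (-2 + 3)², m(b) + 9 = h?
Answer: 13036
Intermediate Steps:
h = -7/2 (h = (-1*7)/2 = (½)*(-7) = -7/2 ≈ -3.5000)
m(b) = -25/2 (m(b) = -9 - 7/2 = -25/2)
v(T, o) = 1 (v(T, o) = 1² = 1)
((11837 - 84*(-68 + 55)) + n(101, 107))/v(m(0), -90) = ((11837 - 84*(-68 + 55)) + 107)/1 = ((11837 - 84*(-13)) + 107)*1 = ((11837 + 1092) + 107)*1 = (12929 + 107)*1 = 13036*1 = 13036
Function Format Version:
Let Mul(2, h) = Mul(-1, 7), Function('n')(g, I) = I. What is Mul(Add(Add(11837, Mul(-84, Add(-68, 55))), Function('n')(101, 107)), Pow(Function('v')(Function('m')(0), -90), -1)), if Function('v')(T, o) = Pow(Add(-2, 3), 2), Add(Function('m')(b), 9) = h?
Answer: 13036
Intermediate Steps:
h = Rational(-7, 2) (h = Mul(Rational(1, 2), Mul(-1, 7)) = Mul(Rational(1, 2), -7) = Rational(-7, 2) ≈ -3.5000)
Function('m')(b) = Rational(-25, 2) (Function('m')(b) = Add(-9, Rational(-7, 2)) = Rational(-25, 2))
Function('v')(T, o) = 1 (Function('v')(T, o) = Pow(1, 2) = 1)
Mul(Add(Add(11837, Mul(-84, Add(-68, 55))), Function('n')(101, 107)), Pow(Function('v')(Function('m')(0), -90), -1)) = Mul(Add(Add(11837, Mul(-84, Add(-68, 55))), 107), Pow(1, -1)) = Mul(Add(Add(11837, Mul(-84, -13)), 107), 1) = Mul(Add(Add(11837, 1092), 107), 1) = Mul(Add(12929, 107), 1) = Mul(13036, 1) = 13036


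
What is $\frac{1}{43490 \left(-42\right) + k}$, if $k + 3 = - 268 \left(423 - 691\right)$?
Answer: $- \frac{1}{1754759} \approx -5.6988 \cdot 10^{-7}$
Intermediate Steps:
$k = 71821$ ($k = -3 - 268 \left(423 - 691\right) = -3 - -71824 = -3 + 71824 = 71821$)
$\frac{1}{43490 \left(-42\right) + k} = \frac{1}{43490 \left(-42\right) + 71821} = \frac{1}{-1826580 + 71821} = \frac{1}{-1754759} = - \frac{1}{1754759}$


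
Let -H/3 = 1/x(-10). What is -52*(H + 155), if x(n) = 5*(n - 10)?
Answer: -201539/25 ≈ -8061.6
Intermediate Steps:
x(n) = -50 + 5*n (x(n) = 5*(-10 + n) = -50 + 5*n)
H = 3/100 (H = -3/(-50 + 5*(-10)) = -3/(-50 - 50) = -3/(-100) = -3*(-1/100) = 3/100 ≈ 0.030000)
-52*(H + 155) = -52*(3/100 + 155) = -52*15503/100 = -201539/25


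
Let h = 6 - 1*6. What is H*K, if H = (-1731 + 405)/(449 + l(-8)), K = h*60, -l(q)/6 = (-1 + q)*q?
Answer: 0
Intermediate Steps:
l(q) = -6*q*(-1 + q) (l(q) = -6*(-1 + q)*q = -6*q*(-1 + q))
h = 0 (h = 6 - 6 = 0)
K = 0 (K = 0*60 = 0)
H = -78 (H = (-1731 + 405)/(449 + 6*(-8)*(1 - 1*(-8))) = -1326/(449 + 6*(-8)*(1 + 8)) = -1326/(449 + 6*(-8)*9) = -1326/(449 - 432) = -1326/17 = -1326*1/17 = -78)
H*K = -78*0 = 0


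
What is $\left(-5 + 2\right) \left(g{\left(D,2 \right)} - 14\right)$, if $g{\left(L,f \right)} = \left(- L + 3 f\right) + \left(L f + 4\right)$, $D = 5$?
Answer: $-3$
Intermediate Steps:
$g{\left(L,f \right)} = 4 - L + 3 f + L f$ ($g{\left(L,f \right)} = \left(- L + 3 f\right) + \left(4 + L f\right) = 4 - L + 3 f + L f$)
$\left(-5 + 2\right) \left(g{\left(D,2 \right)} - 14\right) = \left(-5 + 2\right) \left(\left(4 - 5 + 3 \cdot 2 + 5 \cdot 2\right) - 14\right) = - 3 \left(\left(4 - 5 + 6 + 10\right) - 14\right) = - 3 \left(15 - 14\right) = \left(-3\right) 1 = -3$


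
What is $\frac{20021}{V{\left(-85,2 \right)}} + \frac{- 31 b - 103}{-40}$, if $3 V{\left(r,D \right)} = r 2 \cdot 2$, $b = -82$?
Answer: $- \frac{161589}{680} \approx -237.63$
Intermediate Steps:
$V{\left(r,D \right)} = \frac{4 r}{3}$ ($V{\left(r,D \right)} = \frac{r 2 \cdot 2}{3} = \frac{2 r 2}{3} = \frac{4 r}{3}$)
$\frac{20021}{V{\left(-85,2 \right)}} + \frac{- 31 b - 103}{-40} = \frac{20021}{\frac{4}{3} \left(-85\right)} + \frac{\left(-31\right) \left(-82\right) - 103}{-40} = \frac{20021}{- \frac{340}{3}} + \left(2542 - 103\right) \left(- \frac{1}{40}\right) = 20021 \left(- \frac{3}{340}\right) + 2439 \left(- \frac{1}{40}\right) = - \frac{60063}{340} - \frac{2439}{40} = - \frac{161589}{680}$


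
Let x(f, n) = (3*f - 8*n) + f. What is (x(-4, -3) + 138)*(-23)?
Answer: -3358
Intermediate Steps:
x(f, n) = -8*n + 4*f (x(f, n) = (-8*n + 3*f) + f = -8*n + 4*f)
(x(-4, -3) + 138)*(-23) = ((-8*(-3) + 4*(-4)) + 138)*(-23) = ((24 - 16) + 138)*(-23) = (8 + 138)*(-23) = 146*(-23) = -3358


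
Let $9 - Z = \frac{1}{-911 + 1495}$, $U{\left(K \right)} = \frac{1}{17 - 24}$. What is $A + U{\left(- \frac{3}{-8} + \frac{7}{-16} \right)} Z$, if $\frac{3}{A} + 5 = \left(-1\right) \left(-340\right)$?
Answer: $- \frac{1748161}{1369480} \approx -1.2765$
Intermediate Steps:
$U{\left(K \right)} = - \frac{1}{7}$ ($U{\left(K \right)} = \frac{1}{-7} = - \frac{1}{7}$)
$A = \frac{3}{335}$ ($A = \frac{3}{-5 - -340} = \frac{3}{-5 + 340} = \frac{3}{335} \approx 0.0089552$)
$Z = \frac{5255}{584}$ ($Z = 9 - \frac{1}{-911 + 1495} = 9 - \frac{1}{584} = \frac{5255}{584} \approx 8.9983$)
$A + U{\left(- \frac{3}{-8} + \frac{7}{-16} \right)} Z = \frac{3}{335} - \frac{5255}{4088} = - \frac{1748161}{1369480}$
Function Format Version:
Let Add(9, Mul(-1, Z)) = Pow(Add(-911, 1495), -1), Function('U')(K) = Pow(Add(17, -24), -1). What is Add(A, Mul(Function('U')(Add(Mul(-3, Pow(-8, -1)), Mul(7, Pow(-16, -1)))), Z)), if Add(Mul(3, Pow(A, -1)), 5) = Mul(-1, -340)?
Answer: Rational(-1748161, 1369480) ≈ -1.2765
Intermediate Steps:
Function('U')(K) = Rational(-1, 7) (Function('U')(K) = Pow(-7, -1) = Rational(-1, 7))
A = Rational(3, 335) (A = Mul(3, Pow(Add(-5, Mul(-1, -340)), -1)) = Mul(3, Pow(Add(-5, 340), -1)) = Mul(3, Pow(335, -1)) = Mul(3, Rational(1, 335)) = Rational(3, 335) ≈ 0.0089552)
Z = Rational(5255, 584) (Z = Add(9, Mul(-1, Pow(Add(-911, 1495), -1))) = Add(9, Mul(-1, Pow(584, -1))) = Add(9, Mul(-1, Rational(1, 584))) = Add(9, Rational(-1, 584)) = Rational(5255, 584) ≈ 8.9983)
Add(A, Mul(Function('U')(Add(Mul(-3, Pow(-8, -1)), Mul(7, Pow(-16, -1)))), Z)) = Add(Rational(3, 335), Mul(Rational(-1, 7), Rational(5255, 584))) = Add(Rational(3, 335), Rational(-5255, 4088)) = Rational(-1748161, 1369480)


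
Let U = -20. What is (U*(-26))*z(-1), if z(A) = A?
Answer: -520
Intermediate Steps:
(U*(-26))*z(-1) = -20*(-26)*(-1) = 520*(-1) = -520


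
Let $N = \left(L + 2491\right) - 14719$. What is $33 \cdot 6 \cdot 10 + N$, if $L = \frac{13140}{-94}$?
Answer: $- \frac{488226}{47} \approx -10388.0$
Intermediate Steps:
$L = - \frac{6570}{47}$ ($L = 13140 \left(- \frac{1}{94}\right) = - \frac{6570}{47} \approx -139.79$)
$N = - \frac{581286}{47}$ ($N = \left(- \frac{6570}{47} + 2491\right) - 14719 = \frac{110507}{47} - 14719 = - \frac{581286}{47} \approx -12368.0$)
$33 \cdot 6 \cdot 10 + N = 33 \cdot 6 \cdot 10 - \frac{581286}{47} = 198 \cdot 10 - \frac{581286}{47} = 1980 - \frac{581286}{47} = - \frac{488226}{47}$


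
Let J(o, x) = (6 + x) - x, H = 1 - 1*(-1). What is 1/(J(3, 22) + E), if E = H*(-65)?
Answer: -1/124 ≈ -0.0080645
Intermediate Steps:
H = 2 (H = 1 + 1 = 2)
J(o, x) = 6
E = -130 (E = 2*(-65) = -130)
1/(J(3, 22) + E) = 1/(6 - 130) = 1/(-124) = -1/124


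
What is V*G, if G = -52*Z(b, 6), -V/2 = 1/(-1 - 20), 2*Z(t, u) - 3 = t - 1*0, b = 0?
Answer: -52/7 ≈ -7.4286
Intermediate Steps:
Z(t, u) = 3/2 + t/2 (Z(t, u) = 3/2 + (t - 1*0)/2 = 3/2 + (t + 0)/2 = 3/2 + t/2)
V = 2/21 (V = -2/(-1 - 20) = -2/(-21) = -2*(-1/21) = 2/21 ≈ 0.095238)
G = -78 (G = -52*(3/2 + (½)*0) = -52*(3/2 + 0) = -52*3/2 = -78)
V*G = (2/21)*(-78) = -52/7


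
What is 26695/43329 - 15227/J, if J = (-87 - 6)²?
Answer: -142961876/124917507 ≈ -1.1445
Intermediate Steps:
J = 8649 (J = (-93)² = 8649)
26695/43329 - 15227/J = 26695/43329 - 15227/8649 = -142961876/124917507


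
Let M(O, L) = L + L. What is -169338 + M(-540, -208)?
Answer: -169754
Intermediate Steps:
M(O, L) = 2*L
-169338 + M(-540, -208) = -169338 + 2*(-208) = -169338 - 416 = -169754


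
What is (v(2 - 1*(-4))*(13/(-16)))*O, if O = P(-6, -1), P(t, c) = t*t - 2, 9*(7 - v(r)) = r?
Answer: -4199/24 ≈ -174.96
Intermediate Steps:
v(r) = 7 - r/9
P(t, c) = -2 + t² (P(t, c) = t² - 2 = -2 + t²)
O = 34 (O = -2 + (-6)² = -2 + 36 = 34)
(v(2 - 1*(-4))*(13/(-16)))*O = ((7 - (2 - 1*(-4))/9)*(13/(-16)))*34 = ((7 - (2 + 4)/9)*(13*(-1/16)))*34 = ((7 - ⅑*6)*(-13/16))*34 = ((7 - ⅔)*(-13/16))*34 = ((19/3)*(-13/16))*34 = -247/48*34 = -4199/24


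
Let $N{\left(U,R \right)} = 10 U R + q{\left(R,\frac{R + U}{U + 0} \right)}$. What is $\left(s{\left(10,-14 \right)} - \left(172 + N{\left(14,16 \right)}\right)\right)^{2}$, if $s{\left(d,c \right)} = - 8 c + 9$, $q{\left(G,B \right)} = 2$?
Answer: $5257849$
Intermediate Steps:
$N{\left(U,R \right)} = 2 + 10 R U$ ($N{\left(U,R \right)} = 10 U R + 2 = 10 R U + 2 = 2 + 10 R U$)
$s{\left(d,c \right)} = 9 - 8 c$
$\left(s{\left(10,-14 \right)} - \left(172 + N{\left(14,16 \right)}\right)\right)^{2} = \left(\left(9 - -112\right) - \left(174 + 10 \cdot 16 \cdot 14\right)\right)^{2} = \left(\left(9 + 112\right) - 2414\right)^{2} = \left(121 - 2414\right)^{2} = \left(-2293\right)^{2} = 5257849$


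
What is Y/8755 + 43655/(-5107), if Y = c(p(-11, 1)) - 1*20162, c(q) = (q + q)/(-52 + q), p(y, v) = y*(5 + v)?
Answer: -28624507619/2637995315 ≈ -10.851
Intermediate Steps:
c(q) = 2*q/(-52 + q) (c(q) = (2*q)/(-52 + q) = 2*q/(-52 + q))
Y = -1189492/59 (Y = 2*(-11*(5 + 1))/(-52 - 11*(5 + 1)) - 1*20162 = 2*(-11*6)/(-52 - 11*6) - 20162 = 2*(-66)/(-52 - 66) - 20162 = 2*(-66)/(-118) - 20162 = 2*(-66)*(-1/118) - 20162 = 66/59 - 20162 = -1189492/59 ≈ -20161.)
Y/8755 + 43655/(-5107) = -1189492/59/8755 + 43655/(-5107) = -1189492/59*1/8755 + 43655*(-1/5107) = -1189492/516545 - 43655/5107 = -28624507619/2637995315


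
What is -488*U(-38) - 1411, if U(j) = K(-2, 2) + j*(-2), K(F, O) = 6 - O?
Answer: -40451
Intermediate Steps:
U(j) = 4 - 2*j (U(j) = (6 - 1*2) + j*(-2) = (6 - 2) - 2*j = 4 - 2*j)
-488*U(-38) - 1411 = -488*(4 - 2*(-38)) - 1411 = -488*(4 + 76) - 1411 = -488*80 - 1411 = -39040 - 1411 = -40451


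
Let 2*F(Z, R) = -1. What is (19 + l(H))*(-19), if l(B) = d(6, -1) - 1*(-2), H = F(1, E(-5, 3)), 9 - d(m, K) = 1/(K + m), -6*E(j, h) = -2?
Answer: -2831/5 ≈ -566.20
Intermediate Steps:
E(j, h) = ⅓ (E(j, h) = -⅙*(-2) = ⅓)
d(m, K) = 9 - 1/(K + m)
F(Z, R) = -½ (F(Z, R) = (½)*(-1) = -½)
H = -½ ≈ -0.50000
l(B) = 54/5 (l(B) = (-1 + 9*(-1) + 9*6)/(-1 + 6) - 1*(-2) = (-1 - 9 + 54)/5 + 2 = (⅕)*44 + 2 = 44/5 + 2 = 54/5)
(19 + l(H))*(-19) = (19 + 54/5)*(-19) = (149/5)*(-19) = -2831/5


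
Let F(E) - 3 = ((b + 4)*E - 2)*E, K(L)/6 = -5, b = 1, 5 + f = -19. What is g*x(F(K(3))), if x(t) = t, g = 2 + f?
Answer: -100386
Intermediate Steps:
f = -24 (f = -5 - 19 = -24)
K(L) = -30 (K(L) = 6*(-5) = -30)
g = -22 (g = 2 - 24 = -22)
F(E) = 3 + E*(-2 + 5*E) (F(E) = 3 + ((1 + 4)*E - 2)*E = 3 + (5*E - 2)*E = 3 + (-2 + 5*E)*E = 3 + E*(-2 + 5*E))
g*x(F(K(3))) = -22*(3 - 2*(-30) + 5*(-30)²) = -22*(3 + 60 + 5*900) = -22*(3 + 60 + 4500) = -22*4563 = -100386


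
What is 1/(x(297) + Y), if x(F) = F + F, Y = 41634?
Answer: 1/42228 ≈ 2.3681e-5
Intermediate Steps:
x(F) = 2*F
1/(x(297) + Y) = 1/(2*297 + 41634) = 1/(594 + 41634) = 1/42228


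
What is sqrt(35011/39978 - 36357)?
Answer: I*sqrt(6456203289670)/13326 ≈ 190.67*I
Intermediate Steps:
sqrt(35011/39978 - 36357) = sqrt(-1453445135/39978) = I*sqrt(6456203289670)/13326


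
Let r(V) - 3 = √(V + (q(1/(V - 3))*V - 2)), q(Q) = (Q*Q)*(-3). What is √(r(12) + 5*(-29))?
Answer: √(-1278 + 3*√86)/3 ≈ 11.786*I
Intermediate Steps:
q(Q) = -3*Q² (q(Q) = Q²*(-3) = -3*Q²)
r(V) = 3 + √(-2 + V - 3*V/(-3 + V)²) (r(V) = 3 + √(V + ((-3/(V - 3)²)*V - 2)) = 3 + √(V + ((-3/(-3 + V)²)*V - 2)) = 3 + √(V + (-3*V/(-3 + V)² - 2)) = 3 + √(V + (-2 - 3*V/(-3 + V)²)) = 3 + √(-2 + V - 3*V/(-3 + V)²))
√(r(12) + 5*(-29)) = √((3 + √(-2 + 12 - 3*12/(-3 + 12)²)) + 5*(-29)) = √((3 + √(-2 + 12 - 3*12/9²)) - 145) = √((3 + √(-2 + 12 - 3*12*1/81)) - 145) = √((3 + √(-2 + 12 - 4/9)) - 145) = √((3 + √(86/9)) - 145) = √((3 + √86/3) - 145) = √(-142 + √86/3)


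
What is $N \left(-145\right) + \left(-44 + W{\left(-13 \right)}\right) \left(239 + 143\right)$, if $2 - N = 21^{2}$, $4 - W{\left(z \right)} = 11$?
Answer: $44173$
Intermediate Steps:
$W{\left(z \right)} = -7$ ($W{\left(z \right)} = 4 - 11 = -7$)
$N = -439$ ($N = 2 - 21^{2} = 2 - 441 = -439$)
$N \left(-145\right) + \left(-44 + W{\left(-13 \right)}\right) \left(239 + 143\right) = \left(-439\right) \left(-145\right) + \left(-44 - 7\right) \left(239 + 143\right) = 63655 - 19482 = 44173$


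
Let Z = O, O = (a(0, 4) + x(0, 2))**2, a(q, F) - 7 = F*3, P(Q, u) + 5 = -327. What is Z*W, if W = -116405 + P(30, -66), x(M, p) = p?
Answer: -51481017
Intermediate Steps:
P(Q, u) = -332 (P(Q, u) = -5 - 327 = -332)
a(q, F) = 7 + 3*F (a(q, F) = 7 + F*3 = 7 + 3*F)
O = 441 (O = ((7 + 3*4) + 2)**2 = ((7 + 12) + 2)**2 = (19 + 2)**2 = 21**2 = 441)
W = -116737 (W = -116405 - 332 = -116737)
Z = 441
Z*W = 441*(-116737) = -51481017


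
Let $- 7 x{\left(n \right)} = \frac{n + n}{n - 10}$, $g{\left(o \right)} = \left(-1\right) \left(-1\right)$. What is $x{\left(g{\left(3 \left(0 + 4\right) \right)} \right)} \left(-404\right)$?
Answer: $- \frac{808}{63} \approx -12.825$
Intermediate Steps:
$g{\left(o \right)} = 1$
$x{\left(n \right)} = - \frac{2 n}{7 \left(-10 + n\right)}$ ($x{\left(n \right)} = - \frac{\left(n + n\right) \frac{1}{n - 10}}{7} = - \frac{2 n \frac{1}{-10 + n}}{7} = - \frac{2 n}{7 \left(-10 + n\right)}$)
$x{\left(g{\left(3 \left(0 + 4\right) \right)} \right)} \left(-404\right) = \left(-2\right) 1 \frac{1}{-70 + 7 \cdot 1} \left(-404\right) = \left(-2\right) 1 \frac{1}{-70 + 7} \left(-404\right) = \left(-2\right) 1 \frac{1}{-63} \left(-404\right) = \left(-2\right) 1 \left(- \frac{1}{63}\right) \left(-404\right) = \frac{2}{63} \left(-404\right) = - \frac{808}{63}$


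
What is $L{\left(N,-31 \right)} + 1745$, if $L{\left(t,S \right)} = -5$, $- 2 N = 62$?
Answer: $1740$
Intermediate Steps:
$N = -31$ ($N = \left(- \frac{1}{2}\right) 62 = -31$)
$L{\left(N,-31 \right)} + 1745 = -5 + 1745 = 1740$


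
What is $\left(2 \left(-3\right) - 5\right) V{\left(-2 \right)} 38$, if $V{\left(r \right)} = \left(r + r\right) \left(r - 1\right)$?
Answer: $-5016$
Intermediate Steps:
$V{\left(r \right)} = 2 r \left(-1 + r\right)$
$\left(2 \left(-3\right) - 5\right) V{\left(-2 \right)} 38 = \left(2 \left(-3\right) - 5\right) 2 \left(-2\right) \left(-1 - 2\right) 38 = \left(-6 - 5\right) 2 \left(-2\right) \left(-3\right) 38 = \left(-11\right) 12 \cdot 38 = \left(-132\right) 38 = -5016$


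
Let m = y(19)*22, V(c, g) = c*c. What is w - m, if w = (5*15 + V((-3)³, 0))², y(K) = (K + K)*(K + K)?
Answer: 614648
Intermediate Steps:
V(c, g) = c²
y(K) = 4*K² (y(K) = (2*K)*(2*K) = 4*K²)
w = 646416 (w = (5*15 + ((-3)³)²)² = (75 + (-27)²)² = (75 + 729)² = 804² = 646416)
m = 31768 (m = (4*19²)*22 = (4*361)*22 = 1444*22 = 31768)
w - m = 646416 - 1*31768 = 646416 - 31768 = 614648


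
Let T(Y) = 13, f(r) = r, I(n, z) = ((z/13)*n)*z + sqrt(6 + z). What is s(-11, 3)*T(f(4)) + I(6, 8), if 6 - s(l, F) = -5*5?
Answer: 5623/13 + sqrt(14) ≈ 436.28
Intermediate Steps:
s(l, F) = 31 (s(l, F) = 6 - (-5)*5 = 6 - 1*(-25) = 6 + 25 = 31)
I(n, z) = sqrt(6 + z) + n*z**2/13 (I(n, z) = ((z*(1/13))*n)*z + sqrt(6 + z) = ((z/13)*n)*z + sqrt(6 + z) = (n*z/13)*z + sqrt(6 + z) = n*z**2/13 + sqrt(6 + z) = sqrt(6 + z) + n*z**2/13)
s(-11, 3)*T(f(4)) + I(6, 8) = 31*13 + (sqrt(6 + 8) + (1/13)*6*8**2) = 403 + (sqrt(14) + (1/13)*6*64) = 403 + (sqrt(14) + 384/13) = 403 + (384/13 + sqrt(14)) = 5623/13 + sqrt(14)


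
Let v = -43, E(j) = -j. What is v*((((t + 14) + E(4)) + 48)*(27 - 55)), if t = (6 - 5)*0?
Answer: 69832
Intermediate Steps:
t = 0 (t = 1*0 = 0)
v*((((t + 14) + E(4)) + 48)*(27 - 55)) = -43*(((0 + 14) - 1*4) + 48)*(27 - 55) = -43*((14 - 4) + 48)*(-28) = -43*(10 + 48)*(-28) = -2494*(-28) = -43*(-1624) = 69832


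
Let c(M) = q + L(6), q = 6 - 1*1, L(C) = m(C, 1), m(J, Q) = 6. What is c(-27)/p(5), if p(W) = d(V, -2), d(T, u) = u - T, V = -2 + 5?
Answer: -11/5 ≈ -2.2000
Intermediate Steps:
L(C) = 6
V = 3
q = 5 (q = 6 - 1 = 5)
p(W) = -5 (p(W) = -2 - 1*3 = -2 - 3 = -5)
c(M) = 11 (c(M) = 5 + 6 = 11)
c(-27)/p(5) = 11/(-5) = 11*(-1/5) = -11/5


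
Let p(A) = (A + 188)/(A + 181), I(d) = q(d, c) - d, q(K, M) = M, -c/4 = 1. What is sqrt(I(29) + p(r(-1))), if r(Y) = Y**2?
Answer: I*sqrt(21606)/26 ≈ 5.6535*I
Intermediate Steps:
c = -4 (c = -4*1 = -4)
I(d) = -4 - d
p(A) = (188 + A)/(181 + A)
sqrt(I(29) + p(r(-1))) = sqrt((-4 - 1*29) + (188 + (-1)**2)/(181 + (-1)**2)) = sqrt((-4 - 29) + (188 + 1)/(181 + 1)) = sqrt(-33 + 189/182) = sqrt(-33 + (1/182)*189) = sqrt(-33 + 27/26) = sqrt(-831/26) = I*sqrt(21606)/26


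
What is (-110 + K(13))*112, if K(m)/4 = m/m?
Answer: -11872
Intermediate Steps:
K(m) = 4 (K(m) = 4*(m/m) = 4*1 = 4)
(-110 + K(13))*112 = (-110 + 4)*112 = -106*112 = -11872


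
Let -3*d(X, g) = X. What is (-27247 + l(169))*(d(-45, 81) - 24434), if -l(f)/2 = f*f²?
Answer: 236397042435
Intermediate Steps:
d(X, g) = -X/3
l(f) = -2*f³ (l(f) = -2*f*f² = -2*f³)
(-27247 + l(169))*(d(-45, 81) - 24434) = (-27247 - 2*169³)*(-⅓*(-45) - 24434) = (-27247 - 2*4826809)*(15 - 24434) = (-27247 - 9653618)*(-24419) = -9680865*(-24419) = 236397042435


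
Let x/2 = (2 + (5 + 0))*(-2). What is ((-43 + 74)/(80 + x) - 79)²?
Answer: 16621929/2704 ≈ 6147.2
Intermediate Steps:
x = -28 (x = 2*((2 + (5 + 0))*(-2)) = 2*((2 + 5)*(-2)) = 2*(7*(-2)) = 2*(-14) = -28)
((-43 + 74)/(80 + x) - 79)² = ((-43 + 74)/(80 - 28) - 79)² = (31/52 - 79)² = (-4077/52)² = 16621929/2704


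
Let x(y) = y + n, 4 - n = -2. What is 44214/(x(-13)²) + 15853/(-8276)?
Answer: 365138267/405524 ≈ 900.41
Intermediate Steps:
n = 6 (n = 4 - 1*(-2) = 4 + 2 = 6)
x(y) = 6 + y (x(y) = y + 6 = 6 + y)
44214/(x(-13)²) + 15853/(-8276) = 44214/((6 - 13)²) + 15853/(-8276) = 44214/((-7)²) + 15853*(-1/8276) = 44214/49 - 15853/8276 = 365138267/405524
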